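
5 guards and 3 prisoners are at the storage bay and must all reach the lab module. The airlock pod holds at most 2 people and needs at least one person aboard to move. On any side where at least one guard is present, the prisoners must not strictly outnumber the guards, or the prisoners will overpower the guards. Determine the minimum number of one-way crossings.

Counting alone: each trip to the lab module takes at most 2 across and each return brings at least 1 back, so after t trips out (and t−1 returns) at most 2t − (t−1) of the 8 are across; that first reaches 8 at t = 7, so at least 13 crossings are needed.
The plan below uses exactly 13 crossings, so it is optimal:
1. 2 prisoners → the lab module.  (the storage bay: 5G 1P; the lab module: 0G 2P)
2. 1 prisoner ← the storage bay.  (the storage bay: 5G 2P; the lab module: 0G 1P)
3. 2 prisoners → the lab module.  (the storage bay: 5G 0P; the lab module: 0G 3P)
4. 1 prisoner ← the storage bay.  (the storage bay: 5G 1P; the lab module: 0G 2P)
5. 2 guards → the lab module.  (the storage bay: 3G 1P; the lab module: 2G 2P)
6. 1 prisoner ← the storage bay.  (the storage bay: 3G 2P; the lab module: 2G 1P)
7. 1 guard and 1 prisoner → the lab module.  (the storage bay: 2G 1P; the lab module: 3G 2P)
8. 1 prisoner ← the storage bay.  (the storage bay: 2G 2P; the lab module: 3G 1P)
9. 2 prisoners → the lab module.  (the storage bay: 2G 0P; the lab module: 3G 3P)
10. 1 prisoner ← the storage bay.  (the storage bay: 2G 1P; the lab module: 3G 2P)
11. 1 guard and 1 prisoner → the lab module.  (the storage bay: 1G 0P; the lab module: 4G 3P)
12. 1 prisoner ← the storage bay.  (the storage bay: 1G 1P; the lab module: 4G 2P)
13. 1 guard and 1 prisoner → the lab module.  (the storage bay: 0G 0P; the lab module: 5G 3P)

13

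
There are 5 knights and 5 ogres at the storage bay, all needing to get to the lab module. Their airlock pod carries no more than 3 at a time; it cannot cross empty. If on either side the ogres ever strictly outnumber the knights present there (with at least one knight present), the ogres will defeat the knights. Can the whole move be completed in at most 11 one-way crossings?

Yes — this plan uses 11 crossings (≤ 11):
1. 2 ogres → the lab module.  (the storage bay: 5K 3O; the lab module: 0K 2O)
2. 1 ogre ← the storage bay.  (the storage bay: 5K 4O; the lab module: 0K 1O)
3. 3 ogres → the lab module.  (the storage bay: 5K 1O; the lab module: 0K 4O)
4. 1 ogre ← the storage bay.  (the storage bay: 5K 2O; the lab module: 0K 3O)
5. 3 knights → the lab module.  (the storage bay: 2K 2O; the lab module: 3K 3O)
6. 1 knight and 1 ogre ← the storage bay.  (the storage bay: 3K 3O; the lab module: 2K 2O)
7. 3 knights → the lab module.  (the storage bay: 0K 3O; the lab module: 5K 2O)
8. 1 ogre ← the storage bay.  (the storage bay: 0K 4O; the lab module: 5K 1O)
9. 2 ogres → the lab module.  (the storage bay: 0K 2O; the lab module: 5K 3O)
10. 1 ogre ← the storage bay.  (the storage bay: 0K 3O; the lab module: 5K 2O)
11. 3 ogres → the lab module.  (the storage bay: 0K 0O; the lab module: 5K 5O)

Yes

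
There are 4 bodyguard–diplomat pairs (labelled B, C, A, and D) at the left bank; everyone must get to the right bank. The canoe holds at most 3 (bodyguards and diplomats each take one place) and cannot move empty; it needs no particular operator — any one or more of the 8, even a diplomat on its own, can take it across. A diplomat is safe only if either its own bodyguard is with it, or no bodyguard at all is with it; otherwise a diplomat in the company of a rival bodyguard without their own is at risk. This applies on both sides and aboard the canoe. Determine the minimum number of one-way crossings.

9

Counting alone: each trip to the right bank takes at most 3 across and each return brings at least 1 back, so after t trips out (and t−1 returns) at most 3t − (t−1) of the 8 are across; that first reaches 8 at t = 4, so at least 7 crossings are needed.
The safety rule pushes this higher. Following every safe sequence of crossings, the most of the 8 that can be at the right bank as the canoe arrives there on crossing 7 is 7 — never all 8.
So no plan with fewer than 9 crossings exists, and this one achieves 9:
1. bodyguard B and diplomat B cross → the right bank.
2. bodyguard B crosses ← the left bank.
3. bodyguard B, bodyguard C, and diplomat C cross → the right bank.
4. bodyguard B and diplomat B cross ← the left bank.
5. bodyguard A, bodyguard B, and bodyguard D cross → the right bank.
6. diplomat C crosses ← the left bank.
7. diplomat B and diplomat C cross → the right bank.
8. diplomat B crosses ← the left bank.
9. diplomat A, diplomat B, and diplomat D cross → the right bank.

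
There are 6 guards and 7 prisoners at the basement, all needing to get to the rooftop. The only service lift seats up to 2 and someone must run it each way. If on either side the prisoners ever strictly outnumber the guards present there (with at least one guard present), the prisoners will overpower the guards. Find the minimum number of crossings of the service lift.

impossible

The prisoners already outnumber the guards at the basement before anyone moves, so the starting position itself is disallowed.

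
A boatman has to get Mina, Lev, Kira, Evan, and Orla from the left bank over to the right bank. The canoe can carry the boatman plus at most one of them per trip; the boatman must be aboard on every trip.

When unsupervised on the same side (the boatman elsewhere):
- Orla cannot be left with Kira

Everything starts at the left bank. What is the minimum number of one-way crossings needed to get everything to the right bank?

Counting alone: the boatman can take at most 1 across per trip to the right bank, so moving all 5 needs at least 5 loaded trips out, with a return between consecutive ones — at least 9 crossings.
The plan below uses exactly 9 crossings, so it is optimal:
1. Boatman goes to the right bank with Kira.
2. Boatman goes back to the left bank alone.
3. Boatman goes to the right bank with Mina.
4. Boatman goes back to the left bank alone.
5. Boatman goes to the right bank with Lev.
6. Boatman goes back to the left bank alone.
7. Boatman goes to the right bank with Evan.
8. Boatman goes back to the left bank alone.
9. Boatman goes to the right bank with Orla.

9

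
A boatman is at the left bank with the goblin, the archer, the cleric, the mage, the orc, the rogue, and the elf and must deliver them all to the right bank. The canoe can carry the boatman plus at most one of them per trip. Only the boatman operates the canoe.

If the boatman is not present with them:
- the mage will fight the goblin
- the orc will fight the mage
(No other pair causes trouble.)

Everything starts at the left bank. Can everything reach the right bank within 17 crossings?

Yes

Yes — this plan uses 15 crossings (≤ 17):
1. Boatman goes to the right bank with the mage.  [the left bank: the archer, the cleric, the elf, the goblin, the orc, the rogue | the right bank: the mage]
2. Boatman goes back to the left bank alone.  [the left bank: the archer, the cleric, the elf, the goblin, the orc, the rogue | the right bank: the mage]
3. Boatman goes to the right bank with the goblin.  [the left bank: the archer, the cleric, the elf, the orc, the rogue | the right bank: the goblin, the mage]
4. Boatman goes back to the left bank with the mage.  [the left bank: the archer, the cleric, the elf, the mage, the orc, the rogue | the right bank: the goblin]
5. Boatman goes to the right bank with the orc.  [the left bank: the archer, the cleric, the elf, the mage, the rogue | the right bank: the goblin, the orc]
6. Boatman goes back to the left bank alone.  [the left bank: the archer, the cleric, the elf, the mage, the rogue | the right bank: the goblin, the orc]
7. Boatman goes to the right bank with the archer.  [the left bank: the cleric, the elf, the mage, the rogue | the right bank: the archer, the goblin, the orc]
8. Boatman goes back to the left bank alone.  [the left bank: the cleric, the elf, the mage, the rogue | the right bank: the archer, the goblin, the orc]
9. Boatman goes to the right bank with the cleric.  [the left bank: the elf, the mage, the rogue | the right bank: the archer, the cleric, the goblin, the orc]
10. Boatman goes back to the left bank alone.  [the left bank: the elf, the mage, the rogue | the right bank: the archer, the cleric, the goblin, the orc]
11. Boatman goes to the right bank with the rogue.  [the left bank: the elf, the mage | the right bank: the archer, the cleric, the goblin, the orc, the rogue]
12. Boatman goes back to the left bank alone.  [the left bank: the elf, the mage | the right bank: the archer, the cleric, the goblin, the orc, the rogue]
13. Boatman goes to the right bank with the elf.  [the left bank: the mage | the right bank: the archer, the cleric, the elf, the goblin, the orc, the rogue]
14. Boatman goes back to the left bank alone.  [the left bank: the mage | the right bank: the archer, the cleric, the elf, the goblin, the orc, the rogue]
15. Boatman goes to the right bank with the mage.  [the left bank: — | the right bank: the archer, the cleric, the elf, the goblin, the mage, the orc, the rogue]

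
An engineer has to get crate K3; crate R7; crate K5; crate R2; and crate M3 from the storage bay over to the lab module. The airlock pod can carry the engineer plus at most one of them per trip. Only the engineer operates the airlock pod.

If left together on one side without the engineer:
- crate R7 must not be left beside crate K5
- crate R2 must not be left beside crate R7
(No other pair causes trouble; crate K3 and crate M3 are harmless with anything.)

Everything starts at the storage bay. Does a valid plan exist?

Yes

1. Engineer goes to the lab module with crate R7.
2. Engineer goes back to the storage bay alone.
3. Engineer goes to the lab module with crate K3.
4. Engineer goes back to the storage bay alone.
5. Engineer goes to the lab module with crate K5.
6. Engineer goes back to the storage bay with crate R7.
7. Engineer goes to the lab module with crate R2.
8. Engineer goes back to the storage bay alone.
9. Engineer goes to the lab module with crate M3.
10. Engineer goes back to the storage bay alone.
11. Engineer goes to the lab module with crate R7.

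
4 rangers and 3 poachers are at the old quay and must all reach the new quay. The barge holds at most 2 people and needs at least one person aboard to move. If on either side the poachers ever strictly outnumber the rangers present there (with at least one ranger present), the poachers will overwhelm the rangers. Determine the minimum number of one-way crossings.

11

Counting alone: each trip to the new quay takes at most 2 across and each return brings at least 1 back, so after t trips out (and t−1 returns) at most 2t − (t−1) of the 7 are across; that first reaches 7 at t = 6, so at least 11 crossings are needed.
The plan below uses exactly 11 crossings, so it is optimal:
1. 2 poachers → the new quay.  (the old quay: 4R 1P; the new quay: 0R 2P)
2. 1 poacher ← the old quay.  (the old quay: 4R 2P; the new quay: 0R 1P)
3. 2 poachers → the new quay.  (the old quay: 4R 0P; the new quay: 0R 3P)
4. 1 poacher ← the old quay.  (the old quay: 4R 1P; the new quay: 0R 2P)
5. 2 rangers → the new quay.  (the old quay: 2R 1P; the new quay: 2R 2P)
6. 1 poacher ← the old quay.  (the old quay: 2R 2P; the new quay: 2R 1P)
7. 1 ranger and 1 poacher → the new quay.  (the old quay: 1R 1P; the new quay: 3R 2P)
8. 1 ranger ← the old quay.  (the old quay: 2R 1P; the new quay: 2R 2P)
9. 1 ranger and 1 poacher → the new quay.  (the old quay: 1R 0P; the new quay: 3R 3P)
10. 1 poacher ← the old quay.  (the old quay: 1R 1P; the new quay: 3R 2P)
11. 1 ranger and 1 poacher → the new quay.  (the old quay: 0R 0P; the new quay: 4R 3P)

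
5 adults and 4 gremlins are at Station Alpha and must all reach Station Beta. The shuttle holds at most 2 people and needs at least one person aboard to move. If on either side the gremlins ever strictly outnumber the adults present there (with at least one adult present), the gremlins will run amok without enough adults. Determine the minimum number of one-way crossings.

15

Counting alone: each trip to Station Beta takes at most 2 across and each return brings at least 1 back, so after t trips out (and t−1 returns) at most 2t − (t−1) of the 9 are across; that first reaches 9 at t = 8, so at least 15 crossings are needed.
The plan below uses exactly 15 crossings, so it is optimal:
1. 2 gremlins → Station Beta.  (Station Alpha: 5A 2G; Station Beta: 0A 2G)
2. 1 gremlin ← Station Alpha.  (Station Alpha: 5A 3G; Station Beta: 0A 1G)
3. 2 gremlins → Station Beta.  (Station Alpha: 5A 1G; Station Beta: 0A 3G)
4. 1 gremlin ← Station Alpha.  (Station Alpha: 5A 2G; Station Beta: 0A 2G)
5. 2 adults → Station Beta.  (Station Alpha: 3A 2G; Station Beta: 2A 2G)
6. 1 gremlin ← Station Alpha.  (Station Alpha: 3A 3G; Station Beta: 2A 1G)
7. 1 adult and 1 gremlin → Station Beta.  (Station Alpha: 2A 2G; Station Beta: 3A 2G)
8. 1 adult ← Station Alpha.  (Station Alpha: 3A 2G; Station Beta: 2A 2G)
9. 1 adult and 1 gremlin → Station Beta.  (Station Alpha: 2A 1G; Station Beta: 3A 3G)
10. 1 gremlin ← Station Alpha.  (Station Alpha: 2A 2G; Station Beta: 3A 2G)
11. 1 adult and 1 gremlin → Station Beta.  (Station Alpha: 1A 1G; Station Beta: 4A 3G)
12. 1 adult ← Station Alpha.  (Station Alpha: 2A 1G; Station Beta: 3A 3G)
13. 1 adult and 1 gremlin → Station Beta.  (Station Alpha: 1A 0G; Station Beta: 4A 4G)
14. 1 gremlin ← Station Alpha.  (Station Alpha: 1A 1G; Station Beta: 4A 3G)
15. 1 adult and 1 gremlin → Station Beta.  (Station Alpha: 0A 0G; Station Beta: 5A 4G)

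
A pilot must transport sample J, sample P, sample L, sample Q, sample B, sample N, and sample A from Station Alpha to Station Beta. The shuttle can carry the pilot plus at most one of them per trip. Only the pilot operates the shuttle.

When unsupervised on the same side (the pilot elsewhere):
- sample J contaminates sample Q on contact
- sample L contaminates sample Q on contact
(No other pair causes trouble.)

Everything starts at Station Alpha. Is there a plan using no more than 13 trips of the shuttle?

Counting alone: the pilot can take at most 1 across per trip to Station Beta, so moving all 7 needs at least 7 loaded trips out, with a return between consecutive ones — at least 13 crossings.
The safety rule pushes this higher. Following every safe sequence of crossings, the most of the 7 that can be at Station Beta as the shuttle arrives there on crossing 13 is 6 — never all 7.
So the move cannot be finished within 13 crossings. (The shortest complete plan takes 15:)
1. Pilot goes to Station Beta with sample Q.  [Station Alpha: sample A, sample B, sample J, sample L, sample N, sample P | Station Beta: sample Q]
2. Pilot goes back to Station Alpha alone.  [Station Alpha: sample A, sample B, sample J, sample L, sample N, sample P | Station Beta: sample Q]
3. Pilot goes to Station Beta with sample J.  [Station Alpha: sample A, sample B, sample L, sample N, sample P | Station Beta: sample J, sample Q]
4. Pilot goes back to Station Alpha with sample Q.  [Station Alpha: sample A, sample B, sample L, sample N, sample P, sample Q | Station Beta: sample J]
5. Pilot goes to Station Beta with sample L.  [Station Alpha: sample A, sample B, sample N, sample P, sample Q | Station Beta: sample J, sample L]
6. Pilot goes back to Station Alpha alone.  [Station Alpha: sample A, sample B, sample N, sample P, sample Q | Station Beta: sample J, sample L]
7. Pilot goes to Station Beta with sample P.  [Station Alpha: sample A, sample B, sample N, sample Q | Station Beta: sample J, sample L, sample P]
8. Pilot goes back to Station Alpha alone.  [Station Alpha: sample A, sample B, sample N, sample Q | Station Beta: sample J, sample L, sample P]
9. Pilot goes to Station Beta with sample B.  [Station Alpha: sample A, sample N, sample Q | Station Beta: sample B, sample J, sample L, sample P]
10. Pilot goes back to Station Alpha alone.  [Station Alpha: sample A, sample N, sample Q | Station Beta: sample B, sample J, sample L, sample P]
11. Pilot goes to Station Beta with sample N.  [Station Alpha: sample A, sample Q | Station Beta: sample B, sample J, sample L, sample N, sample P]
12. Pilot goes back to Station Alpha alone.  [Station Alpha: sample A, sample Q | Station Beta: sample B, sample J, sample L, sample N, sample P]
13. Pilot goes to Station Beta with sample A.  [Station Alpha: sample Q | Station Beta: sample A, sample B, sample J, sample L, sample N, sample P]
14. Pilot goes back to Station Alpha alone.  [Station Alpha: sample Q | Station Beta: sample A, sample B, sample J, sample L, sample N, sample P]
15. Pilot goes to Station Beta with sample Q.  [Station Alpha: — | Station Beta: sample A, sample B, sample J, sample L, sample N, sample P, sample Q]

No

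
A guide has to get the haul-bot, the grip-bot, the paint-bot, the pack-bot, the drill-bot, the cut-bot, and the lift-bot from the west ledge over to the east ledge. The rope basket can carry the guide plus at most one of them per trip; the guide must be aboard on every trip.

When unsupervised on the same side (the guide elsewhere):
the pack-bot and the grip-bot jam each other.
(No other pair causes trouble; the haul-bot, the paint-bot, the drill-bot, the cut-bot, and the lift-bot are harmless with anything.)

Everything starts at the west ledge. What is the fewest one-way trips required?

Counting alone: the guide can take at most 1 across per trip to the east ledge, so moving all 7 needs at least 7 loaded trips out, with a return between consecutive ones — at least 13 crossings.
The plan below uses exactly 13 crossings, so it is optimal:
1. Guide goes to the east ledge with the grip-bot.
2. Guide goes back to the west ledge alone.
3. Guide goes to the east ledge with the haul-bot.
4. Guide goes back to the west ledge alone.
5. Guide goes to the east ledge with the paint-bot.
6. Guide goes back to the west ledge alone.
7. Guide goes to the east ledge with the drill-bot.
8. Guide goes back to the west ledge alone.
9. Guide goes to the east ledge with the cut-bot.
10. Guide goes back to the west ledge alone.
11. Guide goes to the east ledge with the lift-bot.
12. Guide goes back to the west ledge alone.
13. Guide goes to the east ledge with the pack-bot.

13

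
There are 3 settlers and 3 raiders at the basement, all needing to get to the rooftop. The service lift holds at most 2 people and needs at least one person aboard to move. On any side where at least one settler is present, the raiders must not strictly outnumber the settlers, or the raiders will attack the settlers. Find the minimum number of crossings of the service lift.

Counting alone: each trip to the rooftop takes at most 2 across and each return brings at least 1 back, so after t trips out (and t−1 returns) at most 2t − (t−1) of the 6 are across; that first reaches 6 at t = 5, so at least 9 crossings are needed.
The safety rule pushes this higher. Following every safe sequence of crossings, the most of the 6 that can be at the rooftop as the service lift arrives there on crossing 9 is 5 — never all 6.
So no plan with fewer than 11 crossings exists, and this one achieves 11:
1. 2 raiders → the rooftop.  (the basement: 3S 1R; the rooftop: 0S 2R)
2. 1 raider ← the basement.  (the basement: 3S 2R; the rooftop: 0S 1R)
3. 2 raiders → the rooftop.  (the basement: 3S 0R; the rooftop: 0S 3R)
4. 1 raider ← the basement.  (the basement: 3S 1R; the rooftop: 0S 2R)
5. 2 settlers → the rooftop.  (the basement: 1S 1R; the rooftop: 2S 2R)
6. 1 settler and 1 raider ← the basement.  (the basement: 2S 2R; the rooftop: 1S 1R)
7. 2 settlers → the rooftop.  (the basement: 0S 2R; the rooftop: 3S 1R)
8. 1 raider ← the basement.  (the basement: 0S 3R; the rooftop: 3S 0R)
9. 2 raiders → the rooftop.  (the basement: 0S 1R; the rooftop: 3S 2R)
10. 1 raider ← the basement.  (the basement: 0S 2R; the rooftop: 3S 1R)
11. 2 raiders → the rooftop.  (the basement: 0S 0R; the rooftop: 3S 3R)

11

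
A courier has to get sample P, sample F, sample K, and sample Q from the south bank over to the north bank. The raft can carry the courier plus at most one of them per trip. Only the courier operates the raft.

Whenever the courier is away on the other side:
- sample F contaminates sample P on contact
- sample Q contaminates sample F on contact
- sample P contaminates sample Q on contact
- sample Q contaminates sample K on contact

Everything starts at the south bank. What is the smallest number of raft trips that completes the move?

Whatever the first load, the items left behind include a forbidden pair without the courier. No opening move is safe, so no plan exists.

impossible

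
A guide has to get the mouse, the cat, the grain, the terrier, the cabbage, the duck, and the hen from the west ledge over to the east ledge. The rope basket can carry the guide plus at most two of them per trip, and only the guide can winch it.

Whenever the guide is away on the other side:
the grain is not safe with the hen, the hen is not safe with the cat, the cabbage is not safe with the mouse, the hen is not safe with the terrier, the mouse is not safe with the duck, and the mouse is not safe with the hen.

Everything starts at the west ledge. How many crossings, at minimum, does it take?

9

Counting alone: the guide can take at most 2 across per trip to the east ledge, so moving all 7 needs at least 4 loaded trips out, with a return between consecutive ones — at least 7 crossings.
The safety rule pushes this higher. Following every safe sequence of crossings, the most of the 7 that can be at the east ledge as the rope basket arrives there on crossing 7 is 6 — never all 7.
So no plan with fewer than 9 crossings exists, and this one achieves 9:
1. Guide goes to the east ledge with the hen and the mouse.
2. Guide goes back to the west ledge with the mouse.
3. Guide goes to the east ledge with the cat and the mouse.
4. Guide goes back to the west ledge with the hen.
5. Guide goes to the east ledge with the grain and the terrier.
6. Guide goes back to the west ledge alone.
7. Guide goes to the east ledge with the cabbage and the duck.
8. Guide goes back to the west ledge with the mouse.
9. Guide goes to the east ledge with the hen and the mouse.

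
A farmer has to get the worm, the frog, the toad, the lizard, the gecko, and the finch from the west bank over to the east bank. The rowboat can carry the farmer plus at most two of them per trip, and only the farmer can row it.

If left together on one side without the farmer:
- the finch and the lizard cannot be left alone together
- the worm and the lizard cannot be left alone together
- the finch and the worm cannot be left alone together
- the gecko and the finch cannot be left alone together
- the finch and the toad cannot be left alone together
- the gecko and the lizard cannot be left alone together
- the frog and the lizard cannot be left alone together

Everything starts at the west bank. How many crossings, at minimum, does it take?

9

Counting alone: the farmer can take at most 2 across per trip to the east bank, so moving all 6 needs at least 3 loaded trips out, with a return between consecutive ones — at least 5 crossings.
The safety rule pushes this higher. Following every safe sequence of crossings, the most of the 6 that can be at the east bank as the rowboat arrives there on crossings 5, 7 is 4, 5 respectively — never all 6.
So no plan with fewer than 9 crossings exists, and this one achieves 9:
1. Farmer goes to the east bank with the finch and the lizard.  [the west bank: the frog, the gecko, the toad, the worm | the east bank: the finch, the lizard]
2. Farmer goes back to the west bank with the lizard.  [the west bank: the frog, the gecko, the lizard, the toad, the worm | the east bank: the finch]
3. Farmer goes to the east bank with the frog and the lizard.  [the west bank: the gecko, the toad, the worm | the east bank: the finch, the frog, the lizard]
4. Farmer goes back to the west bank with the lizard.  [the west bank: the gecko, the lizard, the toad, the worm | the east bank: the finch, the frog]
5. Farmer goes to the east bank with the gecko and the worm.  [the west bank: the lizard, the toad | the east bank: the finch, the frog, the gecko, the worm]
6. Farmer goes back to the west bank with the finch.  [the west bank: the finch, the lizard, the toad | the east bank: the frog, the gecko, the worm]
7. Farmer goes to the east bank with the lizard and the toad.  [the west bank: the finch | the east bank: the frog, the gecko, the lizard, the toad, the worm]
8. Farmer goes back to the west bank with the lizard.  [the west bank: the finch, the lizard | the east bank: the frog, the gecko, the toad, the worm]
9. Farmer goes to the east bank with the finch and the lizard.  [the west bank: — | the east bank: the finch, the frog, the gecko, the lizard, the toad, the worm]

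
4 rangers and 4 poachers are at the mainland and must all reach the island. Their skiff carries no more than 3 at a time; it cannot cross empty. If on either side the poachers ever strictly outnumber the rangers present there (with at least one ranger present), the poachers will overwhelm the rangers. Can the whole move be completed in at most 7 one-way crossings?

Counting alone: each trip to the island takes at most 3 across and each return brings at least 1 back, so after t trips out (and t−1 returns) at most 3t − (t−1) of the 8 are across; that first reaches 8 at t = 4, so at least 7 crossings are needed.
The safety rule pushes this higher. Following every safe sequence of crossings, the most of the 8 that can be at the island as the skiff arrives there on crossing 7 is 7 — never all 8.
So the move cannot be finished within 7 crossings. (The shortest complete plan takes 9:)
1. 2 poachers → the island.  (the mainland: 4R 2P; the island: 0R 2P)
2. 1 poacher ← the mainland.  (the mainland: 4R 3P; the island: 0R 1P)
3. 3 poachers → the island.  (the mainland: 4R 0P; the island: 0R 4P)
4. 1 poacher ← the mainland.  (the mainland: 4R 1P; the island: 0R 3P)
5. 3 rangers → the island.  (the mainland: 1R 1P; the island: 3R 3P)
6. 1 ranger and 1 poacher ← the mainland.  (the mainland: 2R 2P; the island: 2R 2P)
7. 2 rangers → the island.  (the mainland: 0R 2P; the island: 4R 2P)
8. 1 poacher ← the mainland.  (the mainland: 0R 3P; the island: 4R 1P)
9. 3 poachers → the island.  (the mainland: 0R 0P; the island: 4R 4P)

No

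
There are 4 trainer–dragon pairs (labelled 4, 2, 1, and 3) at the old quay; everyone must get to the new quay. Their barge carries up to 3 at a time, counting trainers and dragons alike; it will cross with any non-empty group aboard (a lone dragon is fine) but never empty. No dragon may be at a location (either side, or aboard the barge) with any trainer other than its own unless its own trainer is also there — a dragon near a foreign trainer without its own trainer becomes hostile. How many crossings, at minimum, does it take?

Counting alone: each trip to the new quay takes at most 3 across and each return brings at least 1 back, so after t trips out (and t−1 returns) at most 3t − (t−1) of the 8 are across; that first reaches 8 at t = 4, so at least 7 crossings are needed.
The safety rule pushes this higher. Following every safe sequence of crossings, the most of the 8 that can be at the new quay as the barge arrives there on crossing 7 is 7 — never all 8.
So no plan with fewer than 9 crossings exists, and this one achieves 9:
1. dragon 4 and trainer 4 cross → the new quay.
2. trainer 4 crosses ← the old quay.
3. dragon 2, trainer 2, and trainer 4 cross → the new quay.
4. dragon 4 and trainer 4 cross ← the old quay.
5. trainer 1, trainer 3, and trainer 4 cross → the new quay.
6. dragon 2 crosses ← the old quay.
7. dragon 2 and dragon 4 cross → the new quay.
8. dragon 4 crosses ← the old quay.
9. dragon 1, dragon 3, and dragon 4 cross → the new quay.

9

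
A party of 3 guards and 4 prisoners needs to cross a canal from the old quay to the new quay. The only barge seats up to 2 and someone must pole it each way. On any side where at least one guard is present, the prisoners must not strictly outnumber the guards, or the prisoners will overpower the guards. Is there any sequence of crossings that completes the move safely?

The prisoners already outnumber the guards at the old quay before anyone moves, so the starting position itself is disallowed.

No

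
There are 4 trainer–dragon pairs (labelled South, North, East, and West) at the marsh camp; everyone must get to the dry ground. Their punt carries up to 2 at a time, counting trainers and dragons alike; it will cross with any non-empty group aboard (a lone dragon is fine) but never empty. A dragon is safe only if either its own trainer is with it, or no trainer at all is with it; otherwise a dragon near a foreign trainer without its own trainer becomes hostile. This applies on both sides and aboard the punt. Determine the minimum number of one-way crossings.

impossible

Following every safe sequence of crossings from the start, the most of the 8 that can be at the dry ground as the punt arrives there on crossings 1, 3, 5 is 2, 3, 4 respectively; the best ever achieved is 4 of 8.
From crossing 7 on, no configuration arises that was not already reachable earlier: only 44 distinct safe configurations (who is on which side, and where the punt is) can ever be reached, none of them has everyone across, and every continuation just revisits them. So no valid plan exists.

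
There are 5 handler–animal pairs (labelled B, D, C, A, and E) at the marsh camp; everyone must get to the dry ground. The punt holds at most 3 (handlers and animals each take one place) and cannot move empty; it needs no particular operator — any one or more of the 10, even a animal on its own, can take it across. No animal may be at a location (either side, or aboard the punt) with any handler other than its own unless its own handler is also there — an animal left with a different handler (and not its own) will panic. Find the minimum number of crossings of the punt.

11

Counting alone: each trip to the dry ground takes at most 3 across and each return brings at least 1 back, so after t trips out (and t−1 returns) at most 3t − (t−1) of the 10 are across; that first reaches 10 at t = 5, so at least 9 crossings are needed.
The safety rule pushes this higher. Following every safe sequence of crossings, the most of the 10 that can be at the dry ground as the punt arrives there on crossing 9 is 9 — never all 10.
So no plan with fewer than 11 crossings exists, and this one achieves 11:
1. animal B and handler B cross → the dry ground.
2. handler B crosses ← the marsh camp.
3. animal A, animal C, and animal D cross → the dry ground.
4. animal B crosses ← the marsh camp.
5. handler A, handler C, and handler D cross → the dry ground.
6. animal D and handler D cross ← the marsh camp.
7. handler B, handler D, and handler E cross → the dry ground.
8. animal C crosses ← the marsh camp.
9. animal B and animal D cross → the dry ground.
10. animal B crosses ← the marsh camp.
11. animal B, animal C, and animal E cross → the dry ground.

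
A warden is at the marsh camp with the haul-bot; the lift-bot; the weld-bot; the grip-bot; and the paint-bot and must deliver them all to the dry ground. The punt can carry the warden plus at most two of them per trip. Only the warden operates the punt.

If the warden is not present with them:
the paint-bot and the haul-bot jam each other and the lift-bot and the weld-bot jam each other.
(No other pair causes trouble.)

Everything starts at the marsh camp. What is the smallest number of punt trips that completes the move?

5

Counting alone: the warden can take at most 2 across per trip to the dry ground, so moving all 5 needs at least 3 loaded trips out, with a return between consecutive ones — at least 5 crossings.
The plan below uses exactly 5 crossings, so it is optimal:
1. Warden goes to the dry ground with the haul-bot and the lift-bot.
2. Warden goes back to the marsh camp alone.
3. Warden goes to the dry ground with the grip-bot.
4. Warden goes back to the marsh camp alone.
5. Warden goes to the dry ground with the paint-bot and the weld-bot.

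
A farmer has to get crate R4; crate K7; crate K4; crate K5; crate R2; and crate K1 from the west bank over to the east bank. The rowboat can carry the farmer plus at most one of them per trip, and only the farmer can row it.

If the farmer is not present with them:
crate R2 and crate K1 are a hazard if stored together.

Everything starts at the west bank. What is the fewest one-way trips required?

Counting alone: the farmer can take at most 1 across per trip to the east bank, so moving all 6 needs at least 6 loaded trips out, with a return between consecutive ones — at least 11 crossings.
The plan below uses exactly 11 crossings, so it is optimal:
1. Farmer goes to the east bank with crate R2.  [the west bank: crate K1, crate K4, crate K5, crate K7, crate R4 | the east bank: crate R2]
2. Farmer goes back to the west bank alone.  [the west bank: crate K1, crate K4, crate K5, crate K7, crate R4 | the east bank: crate R2]
3. Farmer goes to the east bank with crate R4.  [the west bank: crate K1, crate K4, crate K5, crate K7 | the east bank: crate R2, crate R4]
4. Farmer goes back to the west bank alone.  [the west bank: crate K1, crate K4, crate K5, crate K7 | the east bank: crate R2, crate R4]
5. Farmer goes to the east bank with crate K7.  [the west bank: crate K1, crate K4, crate K5 | the east bank: crate K7, crate R2, crate R4]
6. Farmer goes back to the west bank alone.  [the west bank: crate K1, crate K4, crate K5 | the east bank: crate K7, crate R2, crate R4]
7. Farmer goes to the east bank with crate K4.  [the west bank: crate K1, crate K5 | the east bank: crate K4, crate K7, crate R2, crate R4]
8. Farmer goes back to the west bank alone.  [the west bank: crate K1, crate K5 | the east bank: crate K4, crate K7, crate R2, crate R4]
9. Farmer goes to the east bank with crate K5.  [the west bank: crate K1 | the east bank: crate K4, crate K5, crate K7, crate R2, crate R4]
10. Farmer goes back to the west bank alone.  [the west bank: crate K1 | the east bank: crate K4, crate K5, crate K7, crate R2, crate R4]
11. Farmer goes to the east bank with crate K1.  [the west bank: — | the east bank: crate K1, crate K4, crate K5, crate K7, crate R2, crate R4]

11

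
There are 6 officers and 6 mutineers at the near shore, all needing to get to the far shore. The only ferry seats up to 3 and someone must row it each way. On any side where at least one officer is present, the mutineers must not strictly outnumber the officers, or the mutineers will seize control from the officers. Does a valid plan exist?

No

Following every safe sequence of crossings from the start, the most of the 12 that can be at the far shore as the ferry arrives there on crossings 1, 3, 5 is 3, 5, 6 respectively; the best ever achieved is 6 of 12.
From crossing 7 on, no configuration arises that was not already reachable earlier: only 17 distinct safe configurations (who is on which side, and where the ferry is) can ever be reached, none of them has everyone across, and every continuation just revisits them. They are: 0 officers + 0 mutineers across (ferry back at the start); 0 officers + 1 mutineer across (ferry there); 0 officers + 1 mutineer across (ferry back at the start); 0 officers + 2 mutineers across (ferry there); 0 officers + 2 mutineers across (ferry back at the start); 0 officers + 3 mutineers across (ferry there); 0 officers + 3 mutineers across (ferry back at the start); 0 officers + 4 mutineers across (ferry there); 0 officers + 4 mutineers across (ferry back at the start); 0 officers + 5 mutineers across (ferry there); 0 officers + 5 mutineers across (ferry back at the start); 0 officers + 6 mutineers across (ferry there); 1 officer + 1 mutineer across (ferry there); 1 officer + 1 mutineer across (ferry back at the start); 2 officers + 2 mutineers across (ferry there); 2 officers + 2 mutineers across (ferry back at the start); 3 officers + 3 mutineers across (ferry there). So no valid plan exists.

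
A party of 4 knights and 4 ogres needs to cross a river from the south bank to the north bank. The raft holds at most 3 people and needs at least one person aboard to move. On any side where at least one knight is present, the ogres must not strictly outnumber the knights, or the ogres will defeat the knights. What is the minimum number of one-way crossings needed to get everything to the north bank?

9

Counting alone: each trip to the north bank takes at most 3 across and each return brings at least 1 back, so after t trips out (and t−1 returns) at most 3t − (t−1) of the 8 are across; that first reaches 8 at t = 4, so at least 7 crossings are needed.
The safety rule pushes this higher. Following every safe sequence of crossings, the most of the 8 that can be at the north bank as the raft arrives there on crossing 7 is 7 — never all 8.
So no plan with fewer than 9 crossings exists, and this one achieves 9:
1. 2 ogres → the north bank.  (the south bank: 4K 2O; the north bank: 0K 2O)
2. 1 ogre ← the south bank.  (the south bank: 4K 3O; the north bank: 0K 1O)
3. 3 ogres → the north bank.  (the south bank: 4K 0O; the north bank: 0K 4O)
4. 1 ogre ← the south bank.  (the south bank: 4K 1O; the north bank: 0K 3O)
5. 3 knights → the north bank.  (the south bank: 1K 1O; the north bank: 3K 3O)
6. 1 knight and 1 ogre ← the south bank.  (the south bank: 2K 2O; the north bank: 2K 2O)
7. 2 knights → the north bank.  (the south bank: 0K 2O; the north bank: 4K 2O)
8. 1 ogre ← the south bank.  (the south bank: 0K 3O; the north bank: 4K 1O)
9. 3 ogres → the north bank.  (the south bank: 0K 0O; the north bank: 4K 4O)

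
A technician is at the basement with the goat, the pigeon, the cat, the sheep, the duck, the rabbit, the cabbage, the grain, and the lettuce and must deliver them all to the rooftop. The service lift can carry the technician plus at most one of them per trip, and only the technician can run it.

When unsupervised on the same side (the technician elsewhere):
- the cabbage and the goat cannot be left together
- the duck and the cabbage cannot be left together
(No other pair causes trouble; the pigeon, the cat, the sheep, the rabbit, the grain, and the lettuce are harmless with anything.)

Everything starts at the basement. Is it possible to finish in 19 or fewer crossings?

Yes — this plan uses 19 crossings (≤ 19):
1. Technician goes to the rooftop with the cabbage.  [the basement: the cat, the duck, the goat, the grain, the lettuce, the pigeon, the rabbit, the sheep | the rooftop: the cabbage]
2. Technician goes back to the basement alone.  [the basement: the cat, the duck, the goat, the grain, the lettuce, the pigeon, the rabbit, the sheep | the rooftop: the cabbage]
3. Technician goes to the rooftop with the goat.  [the basement: the cat, the duck, the grain, the lettuce, the pigeon, the rabbit, the sheep | the rooftop: the cabbage, the goat]
4. Technician goes back to the basement with the cabbage.  [the basement: the cabbage, the cat, the duck, the grain, the lettuce, the pigeon, the rabbit, the sheep | the rooftop: the goat]
5. Technician goes to the rooftop with the duck.  [the basement: the cabbage, the cat, the grain, the lettuce, the pigeon, the rabbit, the sheep | the rooftop: the duck, the goat]
6. Technician goes back to the basement alone.  [the basement: the cabbage, the cat, the grain, the lettuce, the pigeon, the rabbit, the sheep | the rooftop: the duck, the goat]
7. Technician goes to the rooftop with the pigeon.  [the basement: the cabbage, the cat, the grain, the lettuce, the rabbit, the sheep | the rooftop: the duck, the goat, the pigeon]
8. Technician goes back to the basement alone.  [the basement: the cabbage, the cat, the grain, the lettuce, the rabbit, the sheep | the rooftop: the duck, the goat, the pigeon]
9. Technician goes to the rooftop with the cat.  [the basement: the cabbage, the grain, the lettuce, the rabbit, the sheep | the rooftop: the cat, the duck, the goat, the pigeon]
10. Technician goes back to the basement alone.  [the basement: the cabbage, the grain, the lettuce, the rabbit, the sheep | the rooftop: the cat, the duck, the goat, the pigeon]
11. Technician goes to the rooftop with the sheep.  [the basement: the cabbage, the grain, the lettuce, the rabbit | the rooftop: the cat, the duck, the goat, the pigeon, the sheep]
12. Technician goes back to the basement alone.  [the basement: the cabbage, the grain, the lettuce, the rabbit | the rooftop: the cat, the duck, the goat, the pigeon, the sheep]
13. Technician goes to the rooftop with the rabbit.  [the basement: the cabbage, the grain, the lettuce | the rooftop: the cat, the duck, the goat, the pigeon, the rabbit, the sheep]
14. Technician goes back to the basement alone.  [the basement: the cabbage, the grain, the lettuce | the rooftop: the cat, the duck, the goat, the pigeon, the rabbit, the sheep]
15. Technician goes to the rooftop with the grain.  [the basement: the cabbage, the lettuce | the rooftop: the cat, the duck, the goat, the grain, the pigeon, the rabbit, the sheep]
16. Technician goes back to the basement alone.  [the basement: the cabbage, the lettuce | the rooftop: the cat, the duck, the goat, the grain, the pigeon, the rabbit, the sheep]
17. Technician goes to the rooftop with the lettuce.  [the basement: the cabbage | the rooftop: the cat, the duck, the goat, the grain, the lettuce, the pigeon, the rabbit, the sheep]
18. Technician goes back to the basement alone.  [the basement: the cabbage | the rooftop: the cat, the duck, the goat, the grain, the lettuce, the pigeon, the rabbit, the sheep]
19. Technician goes to the rooftop with the cabbage.  [the basement: — | the rooftop: the cabbage, the cat, the duck, the goat, the grain, the lettuce, the pigeon, the rabbit, the sheep]

Yes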